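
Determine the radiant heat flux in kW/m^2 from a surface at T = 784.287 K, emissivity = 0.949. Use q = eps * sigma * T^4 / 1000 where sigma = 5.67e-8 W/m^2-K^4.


T^4 = 3.7836e+11
q = 0.949 * 5.67e-8 * 3.7836e+11 / 1000 = 20.359 kW/m^2

20.359 kW/m^2


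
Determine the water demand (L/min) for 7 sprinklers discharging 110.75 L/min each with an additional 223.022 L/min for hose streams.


Sprinkler demand = 7 * 110.75 = 775.25 L/min
Total = 775.25 + 223.022 = 998.272 L/min

998.272 L/min


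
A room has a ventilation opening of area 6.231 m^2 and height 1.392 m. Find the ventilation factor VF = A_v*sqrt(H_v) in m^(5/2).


sqrt(H_v) = 1.1798
VF = 6.231 * 1.1798 = 7.3515 m^(5/2)

7.3515 m^(5/2)


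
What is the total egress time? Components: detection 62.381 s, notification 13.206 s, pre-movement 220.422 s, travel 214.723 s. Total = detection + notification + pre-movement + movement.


Total = 62.381 + 13.206 + 220.422 + 214.723 = 510.732 s

510.732 s


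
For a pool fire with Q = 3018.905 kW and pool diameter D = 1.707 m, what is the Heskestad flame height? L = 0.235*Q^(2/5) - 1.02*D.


Q^(2/5) = 24.657
0.235 * Q^(2/5) = 5.7944
1.02 * D = 1.7411
L = 4.0532 m

4.0532 m


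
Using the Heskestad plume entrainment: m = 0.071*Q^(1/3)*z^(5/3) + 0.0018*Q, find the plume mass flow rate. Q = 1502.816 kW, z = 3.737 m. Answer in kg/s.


Q^(1/3) = 11.454
z^(5/3) = 8.9992
First term = 0.071 * 11.454 * 8.9992 = 7.3187
Second term = 0.0018 * 1502.816 = 2.7051
m = 10.024 kg/s

10.024 kg/s


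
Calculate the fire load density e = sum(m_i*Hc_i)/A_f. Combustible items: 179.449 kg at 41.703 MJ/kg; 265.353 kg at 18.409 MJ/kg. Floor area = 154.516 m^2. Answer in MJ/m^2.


Total energy = 179.449*41.703 + 265.353*18.409
= 7483.562 + 4884.883
= 12368.45 MJ
e = 12368.45 / 154.516 = 80.046 MJ/m^2

80.046 MJ/m^2


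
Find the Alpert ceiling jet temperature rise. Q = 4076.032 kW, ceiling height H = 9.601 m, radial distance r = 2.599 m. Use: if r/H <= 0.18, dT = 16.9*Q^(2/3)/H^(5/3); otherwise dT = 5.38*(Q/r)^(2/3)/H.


r/H = 2.599 / 9.601 = 0.27070
r/H > 0.18, so dT = 5.38*(Q/r)^(2/3)/H
Q/r = 1568.3
(Q/r)^(2/3) = 134.99
dT = 5.38 * 134.99 / 9.601 = 75.640 K

75.640 K


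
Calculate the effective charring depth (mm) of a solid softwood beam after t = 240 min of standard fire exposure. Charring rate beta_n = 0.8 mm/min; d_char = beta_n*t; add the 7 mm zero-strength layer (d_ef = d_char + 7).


d_char = 0.8 * 240 = 192 mm
d_ef = 192 + 1.0*7 = 199 mm

199 mm


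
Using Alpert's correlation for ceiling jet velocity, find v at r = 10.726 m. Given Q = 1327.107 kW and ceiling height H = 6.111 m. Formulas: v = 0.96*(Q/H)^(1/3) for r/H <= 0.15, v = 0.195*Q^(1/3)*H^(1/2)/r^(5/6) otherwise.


r/H = 10.726 / 6.111 = 1.7552
r/H > 0.15, so v = 0.195*Q^(1/3)*H^(1/2)/r^(5/6)
Q^(1/3) = 10.989
H^(1/2) = 2.4720
r^(5/6) = 7.2227
v = 0.195 * 10.989 * 2.4720 / 7.2227 = 0.73343 m/s

0.73343 m/s


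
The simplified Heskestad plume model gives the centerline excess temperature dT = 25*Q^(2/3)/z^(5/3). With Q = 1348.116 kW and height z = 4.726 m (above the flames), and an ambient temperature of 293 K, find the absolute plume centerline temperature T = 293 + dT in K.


Q^(2/3) = 122.04
z^(5/3) = 13.309
dT = 25 * 122.04 / 13.309 = 229.23 K
T = 293 + 229.23 = 522.23 K

522.23 K


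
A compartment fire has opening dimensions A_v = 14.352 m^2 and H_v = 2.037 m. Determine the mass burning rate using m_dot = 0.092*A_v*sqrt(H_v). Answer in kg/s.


sqrt(H_v) = 1.4272
m_dot = 0.092 * 14.352 * 1.4272 = 1.8845 kg/s

1.8845 kg/s


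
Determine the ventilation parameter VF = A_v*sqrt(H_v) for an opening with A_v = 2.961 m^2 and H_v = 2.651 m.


sqrt(H_v) = 1.6282
VF = 2.961 * 1.6282 = 4.8211 m^(5/2)

4.8211 m^(5/2)


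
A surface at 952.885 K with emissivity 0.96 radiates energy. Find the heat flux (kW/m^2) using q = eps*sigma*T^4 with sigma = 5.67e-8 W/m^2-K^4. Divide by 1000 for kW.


T^4 = 8.2445e+11
q = 0.96 * 5.67e-8 * 8.2445e+11 / 1000 = 44.876 kW/m^2

44.876 kW/m^2


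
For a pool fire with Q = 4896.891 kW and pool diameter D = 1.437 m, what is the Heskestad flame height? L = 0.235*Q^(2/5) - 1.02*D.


Q^(2/5) = 29.920
0.235 * Q^(2/5) = 7.0313
1.02 * D = 1.4657
L = 5.5656 m

5.5656 m


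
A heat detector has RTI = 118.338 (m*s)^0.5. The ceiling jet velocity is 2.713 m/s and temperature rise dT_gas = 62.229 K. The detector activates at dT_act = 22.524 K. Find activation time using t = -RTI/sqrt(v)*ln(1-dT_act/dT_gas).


dT_act/dT_gas = 0.36195
ln(1 - 0.36195) = -0.44934
t = -118.338 / sqrt(2.713) * -0.44934 = 32.283 s

32.283 s


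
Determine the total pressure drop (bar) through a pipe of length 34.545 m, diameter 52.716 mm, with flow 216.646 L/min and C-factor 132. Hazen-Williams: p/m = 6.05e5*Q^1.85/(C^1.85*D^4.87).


Q^1.85 = 20948
C^1.85 = 8376.5
D^4.87 = 2.4314e+08
p/m = 0.0062226 bar/m
p_total = 0.0062226 * 34.545 = 0.21496 bar

0.21496 bar


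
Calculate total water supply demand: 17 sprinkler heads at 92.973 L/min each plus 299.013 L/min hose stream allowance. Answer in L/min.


Sprinkler demand = 17 * 92.973 = 1580.541 L/min
Total = 1580.541 + 299.013 = 1879.554 L/min

1879.554 L/min


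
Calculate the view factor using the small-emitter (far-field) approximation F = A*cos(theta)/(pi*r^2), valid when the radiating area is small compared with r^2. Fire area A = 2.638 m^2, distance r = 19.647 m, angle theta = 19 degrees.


cos(19 deg) = 0.94552
pi*r^2 = 1212.7
F = 2.638 * 0.94552 / 1212.7 = 0.0020568

0.0020568


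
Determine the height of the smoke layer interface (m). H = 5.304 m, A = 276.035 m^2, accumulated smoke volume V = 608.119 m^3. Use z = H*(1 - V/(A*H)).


V/(A*H) = 0.41536
1 - 0.41536 = 0.58464
z = 5.304 * 0.58464 = 3.1009 m

3.1009 m


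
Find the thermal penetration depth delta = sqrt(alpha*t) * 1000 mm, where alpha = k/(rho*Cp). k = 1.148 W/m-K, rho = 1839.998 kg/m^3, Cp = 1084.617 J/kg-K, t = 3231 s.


alpha = 1.148 / (1839.998 * 1084.617) = 5.7524e-07 m^2/s
alpha * t = 0.0018586
delta = sqrt(0.0018586) * 1000 = 43.111 mm

43.111 mm


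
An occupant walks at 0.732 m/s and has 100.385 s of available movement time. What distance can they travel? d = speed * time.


d = 0.732 * 100.385 = 73.482 m

73.482 m


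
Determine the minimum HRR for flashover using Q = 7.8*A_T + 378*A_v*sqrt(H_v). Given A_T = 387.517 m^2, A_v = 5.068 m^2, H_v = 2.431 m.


7.8*A_T = 3022.6
sqrt(H_v) = 1.5592
378*A_v*sqrt(H_v) = 2986.9
Q = 3022.6 + 2986.9 = 6009.5 kW

6009.5 kW


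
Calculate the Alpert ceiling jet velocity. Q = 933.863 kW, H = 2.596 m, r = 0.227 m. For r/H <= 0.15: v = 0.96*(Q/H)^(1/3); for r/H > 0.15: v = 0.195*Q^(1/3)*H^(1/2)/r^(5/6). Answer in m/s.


r/H = 0.227 / 2.596 = 0.087442
r/H <= 0.15, so v = 0.96*(Q/H)^(1/3)
Q/H = 359.73
(Q/H)^(1/3) = 7.1120
v = 0.96 * 7.1120 = 6.8275 m/s

6.8275 m/s


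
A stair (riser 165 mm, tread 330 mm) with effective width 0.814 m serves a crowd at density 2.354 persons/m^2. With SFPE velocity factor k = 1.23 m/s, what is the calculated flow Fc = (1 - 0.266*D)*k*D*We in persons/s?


1 - 0.266*D = 1 - 0.266*2.354 = 0.37384
Fs = 0.37384 * 1.23 * 2.354 = 1.0824 persons/(s*m)
Fc = 1.0824 * 0.814 = 0.88108 persons/s

0.88108 persons/s


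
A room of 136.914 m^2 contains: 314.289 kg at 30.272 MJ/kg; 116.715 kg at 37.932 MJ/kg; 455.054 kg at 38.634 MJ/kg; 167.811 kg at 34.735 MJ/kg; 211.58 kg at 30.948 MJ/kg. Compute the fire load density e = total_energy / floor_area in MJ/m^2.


Total energy = 314.289*30.272 + 116.715*37.932 + 455.054*38.634 + 167.811*34.735 + 211.58*30.948
= 9514.157 + 4427.233 + 17580.56 + 5828.915 + 6547.978
= 43898.84 MJ
e = 43898.84 / 136.914 = 320.63 MJ/m^2

320.63 MJ/m^2


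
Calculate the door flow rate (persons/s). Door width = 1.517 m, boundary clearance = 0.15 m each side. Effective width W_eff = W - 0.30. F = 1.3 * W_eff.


W_eff = 1.517 - 0.30 = 1.217 m
F = 1.3 * 1.217 = 1.5821 persons/s

1.5821 persons/s


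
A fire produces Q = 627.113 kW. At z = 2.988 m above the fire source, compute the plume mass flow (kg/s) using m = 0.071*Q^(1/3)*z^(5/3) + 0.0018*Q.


Q^(1/3) = 8.5595
z^(5/3) = 6.1987
First term = 0.071 * 8.5595 * 6.1987 = 3.7671
Second term = 0.0018 * 627.113 = 1.1288
m = 4.8959 kg/s

4.8959 kg/s


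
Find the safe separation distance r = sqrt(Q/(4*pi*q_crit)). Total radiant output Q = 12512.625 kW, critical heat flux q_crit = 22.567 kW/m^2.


4*pi*q_crit = 283.59
Q/(4*pi*q_crit) = 44.123
r = sqrt(44.123) = 6.6425 m

6.6425 m


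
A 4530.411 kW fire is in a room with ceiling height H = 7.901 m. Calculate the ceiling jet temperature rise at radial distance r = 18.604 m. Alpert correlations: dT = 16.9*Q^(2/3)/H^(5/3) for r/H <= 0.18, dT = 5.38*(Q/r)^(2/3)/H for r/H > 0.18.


r/H = 18.604 / 7.901 = 2.3546
r/H > 0.18, so dT = 5.38*(Q/r)^(2/3)/H
Q/r = 243.52
(Q/r)^(2/3) = 38.996
dT = 5.38 * 38.996 / 7.901 = 26.553 K

26.553 K


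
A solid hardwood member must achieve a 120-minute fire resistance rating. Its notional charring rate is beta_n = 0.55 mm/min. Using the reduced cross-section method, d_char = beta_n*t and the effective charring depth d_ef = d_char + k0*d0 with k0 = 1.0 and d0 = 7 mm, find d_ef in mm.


d_char = 0.55 * 120 = 66 mm
d_ef = 66 + 1.0*7 = 73 mm

73 mm


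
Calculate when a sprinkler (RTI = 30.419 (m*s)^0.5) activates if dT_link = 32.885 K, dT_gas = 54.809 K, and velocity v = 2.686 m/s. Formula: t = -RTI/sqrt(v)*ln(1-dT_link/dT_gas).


dT_link/dT_gas = 0.59999
ln(1 - 0.59999) = -0.91627
t = -30.419 / sqrt(2.686) * -0.91627 = 17.007 s

17.007 s


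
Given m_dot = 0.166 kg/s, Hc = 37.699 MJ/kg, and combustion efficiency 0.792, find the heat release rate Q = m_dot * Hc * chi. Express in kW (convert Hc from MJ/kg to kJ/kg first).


Hc = 37.699 MJ/kg = 37.699 * 1000 kJ/kg = 37699 kJ/kg
Q = 0.166 kg/s * 37699 kJ/kg * 0.792 = 4956.4 kW

4956.4 kW


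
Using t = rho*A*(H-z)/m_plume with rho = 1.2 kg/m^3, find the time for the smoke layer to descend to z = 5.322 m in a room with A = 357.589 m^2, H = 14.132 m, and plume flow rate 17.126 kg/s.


H - z = 8.81 m
t = 1.2 * 357.589 * 8.81 / 17.126 = 220.74 s

220.74 s


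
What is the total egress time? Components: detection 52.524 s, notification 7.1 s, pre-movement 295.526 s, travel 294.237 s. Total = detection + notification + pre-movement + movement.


Total = 52.524 + 7.1 + 295.526 + 294.237 = 649.387 s

649.387 s


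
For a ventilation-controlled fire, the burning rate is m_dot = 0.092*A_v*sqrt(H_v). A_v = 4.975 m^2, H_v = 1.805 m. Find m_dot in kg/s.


sqrt(H_v) = 1.3435
m_dot = 0.092 * 4.975 * 1.3435 = 0.61492 kg/s

0.61492 kg/s


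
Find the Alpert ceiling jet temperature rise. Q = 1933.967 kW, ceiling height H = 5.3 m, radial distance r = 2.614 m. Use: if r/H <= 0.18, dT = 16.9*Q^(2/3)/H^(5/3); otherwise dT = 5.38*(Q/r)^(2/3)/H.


r/H = 2.614 / 5.3 = 0.49321
r/H > 0.18, so dT = 5.38*(Q/r)^(2/3)/H
Q/r = 739.85
(Q/r)^(2/3) = 81.802
dT = 5.38 * 81.802 / 5.3 = 83.036 K

83.036 K


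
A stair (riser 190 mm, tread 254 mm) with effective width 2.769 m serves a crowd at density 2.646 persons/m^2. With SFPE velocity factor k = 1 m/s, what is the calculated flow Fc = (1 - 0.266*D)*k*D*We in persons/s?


1 - 0.266*D = 1 - 0.266*2.646 = 0.29616
Fs = 0.29616 * 1 * 2.646 = 0.78365 persons/(s*m)
Fc = 0.78365 * 2.769 = 2.1699 persons/s

2.1699 persons/s


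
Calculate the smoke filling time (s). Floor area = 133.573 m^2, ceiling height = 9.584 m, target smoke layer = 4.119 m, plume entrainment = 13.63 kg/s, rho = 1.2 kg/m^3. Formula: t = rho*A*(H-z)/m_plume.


H - z = 5.465 m
t = 1.2 * 133.573 * 5.465 / 13.63 = 64.268 s

64.268 s


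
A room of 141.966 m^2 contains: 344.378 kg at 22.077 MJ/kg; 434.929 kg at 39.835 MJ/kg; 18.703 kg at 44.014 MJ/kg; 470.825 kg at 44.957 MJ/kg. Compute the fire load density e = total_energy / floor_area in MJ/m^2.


Total energy = 344.378*22.077 + 434.929*39.835 + 18.703*44.014 + 470.825*44.957
= 7602.833 + 17325.40 + 823.1938 + 21166.88
= 46918.30 MJ
e = 46918.30 / 141.966 = 330.49 MJ/m^2

330.49 MJ/m^2


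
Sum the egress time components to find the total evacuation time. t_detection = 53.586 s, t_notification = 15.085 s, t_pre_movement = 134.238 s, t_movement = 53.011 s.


Total = 53.586 + 15.085 + 134.238 + 53.011 = 255.92 s

255.92 s


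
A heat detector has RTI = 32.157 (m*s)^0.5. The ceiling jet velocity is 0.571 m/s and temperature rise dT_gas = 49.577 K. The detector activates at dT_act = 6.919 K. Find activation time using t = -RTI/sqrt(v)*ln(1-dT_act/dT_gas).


dT_act/dT_gas = 0.13956
ln(1 - 0.13956) = -0.15031
t = -32.157 / sqrt(0.571) * -0.15031 = 6.3966 s

6.3966 s


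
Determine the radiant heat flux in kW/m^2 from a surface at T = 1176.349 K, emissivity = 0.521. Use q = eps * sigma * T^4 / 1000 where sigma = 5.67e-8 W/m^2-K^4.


T^4 = 1.9149e+12
q = 0.521 * 5.67e-8 * 1.9149e+12 / 1000 = 56.567 kW/m^2

56.567 kW/m^2


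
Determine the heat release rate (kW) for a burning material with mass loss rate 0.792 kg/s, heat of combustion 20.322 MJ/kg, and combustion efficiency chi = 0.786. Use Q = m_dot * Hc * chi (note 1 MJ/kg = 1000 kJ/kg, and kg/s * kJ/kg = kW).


Hc = 20.322 MJ/kg = 20.322 * 1000 kJ/kg = 20322 kJ/kg
Q = 0.792 kg/s * 20322 kJ/kg * 0.786 = 12651 kW

12651 kW


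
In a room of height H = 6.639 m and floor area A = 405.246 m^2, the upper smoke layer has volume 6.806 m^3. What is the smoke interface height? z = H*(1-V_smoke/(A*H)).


V/(A*H) = 0.0025297
1 - 0.0025297 = 0.99747
z = 6.639 * 0.99747 = 6.6222 m

6.6222 m


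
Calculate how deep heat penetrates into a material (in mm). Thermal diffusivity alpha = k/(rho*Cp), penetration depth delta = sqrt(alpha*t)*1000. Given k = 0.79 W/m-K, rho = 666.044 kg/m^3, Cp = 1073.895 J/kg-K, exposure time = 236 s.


alpha = 0.79 / (666.044 * 1073.895) = 1.1045e-06 m^2/s
alpha * t = 0.00026066
delta = sqrt(0.00026066) * 1000 = 16.145 mm

16.145 mm


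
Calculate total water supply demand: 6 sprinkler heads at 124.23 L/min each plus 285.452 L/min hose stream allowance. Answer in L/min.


Sprinkler demand = 6 * 124.23 = 745.38 L/min
Total = 745.38 + 285.452 = 1030.832 L/min

1030.832 L/min


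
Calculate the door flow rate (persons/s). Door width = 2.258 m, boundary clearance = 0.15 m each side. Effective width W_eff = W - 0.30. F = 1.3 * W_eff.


W_eff = 2.258 - 0.30 = 1.958 m
F = 1.3 * 1.958 = 2.5454 persons/s

2.5454 persons/s


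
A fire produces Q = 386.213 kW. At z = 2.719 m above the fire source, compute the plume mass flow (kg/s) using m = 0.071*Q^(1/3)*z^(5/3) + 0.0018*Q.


Q^(1/3) = 7.2824
z^(5/3) = 5.2968
First term = 0.071 * 7.2824 * 5.2968 = 2.7387
Second term = 0.0018 * 386.213 = 0.69518
m = 3.4339 kg/s

3.4339 kg/s


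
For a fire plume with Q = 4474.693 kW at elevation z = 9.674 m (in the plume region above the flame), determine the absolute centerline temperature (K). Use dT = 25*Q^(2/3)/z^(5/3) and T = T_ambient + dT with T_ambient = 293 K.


Q^(2/3) = 271.55
z^(5/3) = 43.921
dT = 25 * 271.55 / 43.921 = 154.56 K
T = 293 + 154.56 = 447.56 K

447.56 K


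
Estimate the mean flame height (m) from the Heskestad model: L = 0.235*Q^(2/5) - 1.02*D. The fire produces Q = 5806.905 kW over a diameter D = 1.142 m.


Q^(2/5) = 32.032
0.235 * Q^(2/5) = 7.5274
1.02 * D = 1.1648
L = 6.3626 m

6.3626 m


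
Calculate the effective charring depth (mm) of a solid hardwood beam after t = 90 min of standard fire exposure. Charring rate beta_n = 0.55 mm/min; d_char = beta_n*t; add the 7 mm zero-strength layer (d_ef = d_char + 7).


d_char = 0.55 * 90 = 49.5 mm
d_ef = 49.5 + 1.0*7 = 56.5 mm

56.5 mm


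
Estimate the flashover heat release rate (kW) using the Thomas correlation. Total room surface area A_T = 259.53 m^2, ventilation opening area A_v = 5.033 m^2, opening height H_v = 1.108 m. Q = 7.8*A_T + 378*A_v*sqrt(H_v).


7.8*A_T = 2024.334
sqrt(H_v) = 1.0526
378*A_v*sqrt(H_v) = 2002.6
Q = 2024.334 + 2002.6 = 4026.9 kW

4026.9 kW


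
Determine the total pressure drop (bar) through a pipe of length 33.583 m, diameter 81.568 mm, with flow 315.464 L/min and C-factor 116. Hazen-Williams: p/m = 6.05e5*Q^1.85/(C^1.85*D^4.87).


Q^1.85 = 41981
C^1.85 = 6595.5
D^4.87 = 2.0375e+09
p/m = 0.0018900 bar/m
p_total = 0.0018900 * 33.583 = 0.063472 bar

0.063472 bar


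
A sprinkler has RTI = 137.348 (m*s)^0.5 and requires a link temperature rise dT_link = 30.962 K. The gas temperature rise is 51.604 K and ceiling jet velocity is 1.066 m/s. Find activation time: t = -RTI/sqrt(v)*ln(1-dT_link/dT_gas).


dT_link/dT_gas = 0.59999
ln(1 - 0.59999) = -0.91627
t = -137.348 / sqrt(1.066) * -0.91627 = 121.89 s

121.89 s


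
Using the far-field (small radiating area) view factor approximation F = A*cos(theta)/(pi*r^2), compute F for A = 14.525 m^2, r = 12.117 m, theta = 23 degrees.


cos(23 deg) = 0.92050
pi*r^2 = 461.25
F = 14.525 * 0.92050 / 461.25 = 0.028987

0.028987


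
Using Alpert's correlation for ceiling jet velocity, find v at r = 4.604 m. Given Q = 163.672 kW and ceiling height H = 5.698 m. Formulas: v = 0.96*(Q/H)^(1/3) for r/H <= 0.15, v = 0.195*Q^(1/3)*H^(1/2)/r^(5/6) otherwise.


r/H = 4.604 / 5.698 = 0.80800
r/H > 0.15, so v = 0.195*Q^(1/3)*H^(1/2)/r^(5/6)
Q^(1/3) = 5.4701
H^(1/2) = 2.3870
r^(5/6) = 3.5695
v = 0.195 * 5.4701 * 2.3870 / 3.5695 = 0.71330 m/s

0.71330 m/s


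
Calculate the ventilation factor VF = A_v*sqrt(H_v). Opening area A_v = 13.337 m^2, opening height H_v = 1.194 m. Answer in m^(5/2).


sqrt(H_v) = 1.0927
VF = 13.337 * 1.0927 = 14.573 m^(5/2)

14.573 m^(5/2)


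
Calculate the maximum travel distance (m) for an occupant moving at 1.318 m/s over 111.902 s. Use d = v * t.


d = 1.318 * 111.902 = 147.49 m

147.49 m


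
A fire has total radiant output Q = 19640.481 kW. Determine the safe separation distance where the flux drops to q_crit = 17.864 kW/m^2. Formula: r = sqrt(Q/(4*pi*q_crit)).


4*pi*q_crit = 224.49
Q/(4*pi*q_crit) = 87.491
r = sqrt(87.491) = 9.3537 m

9.3537 m


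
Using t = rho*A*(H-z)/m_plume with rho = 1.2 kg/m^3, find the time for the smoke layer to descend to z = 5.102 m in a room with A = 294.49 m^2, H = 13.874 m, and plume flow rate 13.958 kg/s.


H - z = 8.772 m
t = 1.2 * 294.49 * 8.772 / 13.958 = 222.09 s

222.09 s


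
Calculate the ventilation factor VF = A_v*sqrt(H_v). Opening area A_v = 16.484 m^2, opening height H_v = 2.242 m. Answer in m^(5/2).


sqrt(H_v) = 1.4973
VF = 16.484 * 1.4973 = 24.682 m^(5/2)

24.682 m^(5/2)


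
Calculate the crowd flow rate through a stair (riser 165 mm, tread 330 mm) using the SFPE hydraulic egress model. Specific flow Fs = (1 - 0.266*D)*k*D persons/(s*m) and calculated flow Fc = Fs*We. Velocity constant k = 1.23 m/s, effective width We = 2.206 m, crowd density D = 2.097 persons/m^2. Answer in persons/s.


1 - 0.266*D = 1 - 0.266*2.097 = 0.44220
Fs = 0.44220 * 1.23 * 2.097 = 1.1406 persons/(s*m)
Fc = 1.1406 * 2.206 = 2.5161 persons/s

2.5161 persons/s


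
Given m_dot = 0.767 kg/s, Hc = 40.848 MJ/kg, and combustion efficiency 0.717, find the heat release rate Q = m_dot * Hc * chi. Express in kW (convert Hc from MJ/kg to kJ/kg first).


Hc = 40.848 MJ/kg = 40.848 * 1000 kJ/kg = 40848 kJ/kg
Q = 0.767 kg/s * 40848 kJ/kg * 0.717 = 22464 kW

22464 kW


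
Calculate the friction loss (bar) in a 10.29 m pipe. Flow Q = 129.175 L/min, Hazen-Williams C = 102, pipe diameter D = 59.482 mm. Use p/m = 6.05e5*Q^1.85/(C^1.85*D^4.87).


Q^1.85 = 8047.9
C^1.85 = 5198.9
D^4.87 = 4.3778e+08
p/m = 0.0021393 bar/m
p_total = 0.0021393 * 10.29 = 0.022013 bar

0.022013 bar


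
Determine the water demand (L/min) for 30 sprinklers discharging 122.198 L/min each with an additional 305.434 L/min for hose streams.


Sprinkler demand = 30 * 122.198 = 3665.94 L/min
Total = 3665.94 + 305.434 = 3971.374 L/min

3971.374 L/min


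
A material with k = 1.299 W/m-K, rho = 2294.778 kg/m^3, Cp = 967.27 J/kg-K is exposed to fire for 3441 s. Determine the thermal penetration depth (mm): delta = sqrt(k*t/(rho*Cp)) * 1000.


alpha = 1.299 / (2294.778 * 967.27) = 5.8522e-07 m^2/s
alpha * t = 0.0020137
delta = sqrt(0.0020137) * 1000 = 44.875 mm

44.875 mm


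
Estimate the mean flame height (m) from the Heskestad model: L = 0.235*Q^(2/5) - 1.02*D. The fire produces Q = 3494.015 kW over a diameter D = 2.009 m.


Q^(2/5) = 26.141
0.235 * Q^(2/5) = 6.1432
1.02 * D = 2.0492
L = 4.0941 m

4.0941 m


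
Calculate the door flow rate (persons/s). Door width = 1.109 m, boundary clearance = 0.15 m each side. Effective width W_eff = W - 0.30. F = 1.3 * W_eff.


W_eff = 1.109 - 0.30 = 0.809 m
F = 1.3 * 0.809 = 1.0517 persons/s

1.0517 persons/s


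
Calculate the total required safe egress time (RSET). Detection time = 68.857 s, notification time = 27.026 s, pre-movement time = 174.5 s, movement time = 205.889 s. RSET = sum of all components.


Total = 68.857 + 27.026 + 174.5 + 205.889 = 476.272 s

476.272 s


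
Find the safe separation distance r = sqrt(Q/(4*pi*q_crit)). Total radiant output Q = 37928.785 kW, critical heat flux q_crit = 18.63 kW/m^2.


4*pi*q_crit = 234.11
Q/(4*pi*q_crit) = 162.01
r = sqrt(162.01) = 12.728 m

12.728 m


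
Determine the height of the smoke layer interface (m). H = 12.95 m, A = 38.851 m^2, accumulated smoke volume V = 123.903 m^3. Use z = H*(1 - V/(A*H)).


V/(A*H) = 0.24627
1 - 0.24627 = 0.75373
z = 12.95 * 0.75373 = 9.7608 m

9.7608 m


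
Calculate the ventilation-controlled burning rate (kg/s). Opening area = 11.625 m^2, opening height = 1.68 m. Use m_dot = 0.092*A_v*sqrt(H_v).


sqrt(H_v) = 1.2961
m_dot = 0.092 * 11.625 * 1.2961 = 1.3862 kg/s

1.3862 kg/s


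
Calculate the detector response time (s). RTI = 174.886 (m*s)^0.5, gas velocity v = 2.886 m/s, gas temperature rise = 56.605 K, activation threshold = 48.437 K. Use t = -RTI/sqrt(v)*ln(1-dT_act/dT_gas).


dT_act/dT_gas = 0.85570
ln(1 - 0.85570) = -1.9359
t = -174.886 / sqrt(2.886) * -1.9359 = 199.29 s

199.29 s


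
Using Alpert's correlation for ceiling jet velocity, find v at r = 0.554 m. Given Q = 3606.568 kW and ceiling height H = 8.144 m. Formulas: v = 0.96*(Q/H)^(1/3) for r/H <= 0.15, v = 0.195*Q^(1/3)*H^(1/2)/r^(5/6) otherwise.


r/H = 0.554 / 8.144 = 0.068026
r/H <= 0.15, so v = 0.96*(Q/H)^(1/3)
Q/H = 442.85
(Q/H)^(1/3) = 7.6223
v = 0.96 * 7.6223 = 7.3174 m/s

7.3174 m/s


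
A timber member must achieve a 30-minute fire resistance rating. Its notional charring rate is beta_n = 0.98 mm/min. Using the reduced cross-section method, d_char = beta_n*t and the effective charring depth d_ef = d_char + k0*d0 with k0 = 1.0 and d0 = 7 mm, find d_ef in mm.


d_char = 0.98 * 30 = 29.4 mm
d_ef = 29.4 + 1.0*7 = 36.4 mm

36.4 mm


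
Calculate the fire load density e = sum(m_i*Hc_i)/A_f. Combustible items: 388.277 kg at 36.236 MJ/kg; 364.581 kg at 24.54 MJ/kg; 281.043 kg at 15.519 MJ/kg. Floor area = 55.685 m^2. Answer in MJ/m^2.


Total energy = 388.277*36.236 + 364.581*24.54 + 281.043*15.519
= 14069.61 + 8946.818 + 4361.506
= 27377.93 MJ
e = 27377.93 / 55.685 = 491.66 MJ/m^2

491.66 MJ/m^2


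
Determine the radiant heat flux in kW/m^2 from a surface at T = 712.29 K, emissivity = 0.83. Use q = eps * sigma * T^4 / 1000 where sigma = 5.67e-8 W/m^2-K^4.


T^4 = 2.5741e+11
q = 0.83 * 5.67e-8 * 2.5741e+11 / 1000 = 12.114 kW/m^2

12.114 kW/m^2


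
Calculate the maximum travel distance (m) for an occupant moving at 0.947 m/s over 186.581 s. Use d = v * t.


d = 0.947 * 186.581 = 176.69 m

176.69 m


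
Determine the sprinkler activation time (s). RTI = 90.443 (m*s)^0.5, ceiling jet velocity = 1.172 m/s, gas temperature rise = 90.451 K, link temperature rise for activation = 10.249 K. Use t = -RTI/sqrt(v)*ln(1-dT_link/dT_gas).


dT_link/dT_gas = 0.11331
ln(1 - 0.11331) = -0.12026
t = -90.443 / sqrt(1.172) * -0.12026 = 10.047 s

10.047 s


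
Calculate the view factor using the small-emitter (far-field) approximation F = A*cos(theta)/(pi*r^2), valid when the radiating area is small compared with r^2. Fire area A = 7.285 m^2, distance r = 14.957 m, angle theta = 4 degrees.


cos(4 deg) = 0.99756
pi*r^2 = 702.81
F = 7.285 * 0.99756 / 702.81 = 0.010340

0.010340


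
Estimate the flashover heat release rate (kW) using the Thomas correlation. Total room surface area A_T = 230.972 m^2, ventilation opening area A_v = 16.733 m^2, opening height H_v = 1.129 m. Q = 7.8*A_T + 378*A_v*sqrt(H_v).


7.8*A_T = 1801.6
sqrt(H_v) = 1.0625
378*A_v*sqrt(H_v) = 6720.7
Q = 1801.6 + 6720.7 = 8522.3 kW

8522.3 kW


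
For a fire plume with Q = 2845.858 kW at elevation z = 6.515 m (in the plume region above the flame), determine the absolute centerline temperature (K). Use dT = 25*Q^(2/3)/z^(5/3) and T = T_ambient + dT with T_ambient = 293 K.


Q^(2/3) = 200.82
z^(5/3) = 22.726
dT = 25 * 200.82 / 22.726 = 220.91 K
T = 293 + 220.91 = 513.91 K

513.91 K


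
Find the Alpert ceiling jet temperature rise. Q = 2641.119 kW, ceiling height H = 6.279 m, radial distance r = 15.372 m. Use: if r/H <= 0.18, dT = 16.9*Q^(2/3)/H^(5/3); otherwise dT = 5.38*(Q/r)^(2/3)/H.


r/H = 15.372 / 6.279 = 2.4482
r/H > 0.18, so dT = 5.38*(Q/r)^(2/3)/H
Q/r = 171.81
(Q/r)^(2/3) = 30.906
dT = 5.38 * 30.906 / 6.279 = 26.481 K

26.481 K


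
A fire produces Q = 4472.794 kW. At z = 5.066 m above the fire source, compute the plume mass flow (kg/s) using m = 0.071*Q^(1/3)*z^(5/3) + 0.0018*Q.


Q^(1/3) = 16.476
z^(5/3) = 14.943
First term = 0.071 * 16.476 * 14.943 = 17.481
Second term = 0.0018 * 4472.794 = 8.0510
m = 25.532 kg/s

25.532 kg/s


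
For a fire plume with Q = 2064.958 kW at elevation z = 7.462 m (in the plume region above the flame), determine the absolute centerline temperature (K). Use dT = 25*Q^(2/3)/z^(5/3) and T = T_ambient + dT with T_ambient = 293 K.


Q^(2/3) = 162.16
z^(5/3) = 28.494
dT = 25 * 162.16 / 28.494 = 142.27 K
T = 293 + 142.27 = 435.27 K

435.27 K


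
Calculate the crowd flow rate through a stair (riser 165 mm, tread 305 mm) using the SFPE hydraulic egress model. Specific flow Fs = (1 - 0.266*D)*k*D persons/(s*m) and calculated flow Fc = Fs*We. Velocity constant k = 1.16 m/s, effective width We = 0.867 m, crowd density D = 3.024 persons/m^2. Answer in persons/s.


1 - 0.266*D = 1 - 0.266*3.024 = 0.19562
Fs = 0.19562 * 1.16 * 3.024 = 0.68619 persons/(s*m)
Fc = 0.68619 * 0.867 = 0.59493 persons/s

0.59493 persons/s


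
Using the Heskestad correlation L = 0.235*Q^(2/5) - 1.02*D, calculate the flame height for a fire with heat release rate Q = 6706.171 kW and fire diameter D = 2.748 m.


Q^(2/5) = 33.930
0.235 * Q^(2/5) = 7.9737
1.02 * D = 2.8030
L = 5.1707 m

5.1707 m


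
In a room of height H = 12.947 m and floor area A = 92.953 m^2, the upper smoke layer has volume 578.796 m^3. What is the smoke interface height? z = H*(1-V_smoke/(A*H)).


V/(A*H) = 0.48094
1 - 0.48094 = 0.51906
z = 12.947 * 0.51906 = 6.7202 m

6.7202 m


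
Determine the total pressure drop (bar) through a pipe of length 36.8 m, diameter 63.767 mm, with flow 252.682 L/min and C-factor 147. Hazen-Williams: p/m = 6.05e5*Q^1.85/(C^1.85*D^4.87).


Q^1.85 = 27846
C^1.85 = 10222
D^4.87 = 6.1430e+08
p/m = 0.0026829 bar/m
p_total = 0.0026829 * 36.8 = 0.098729 bar

0.098729 bar


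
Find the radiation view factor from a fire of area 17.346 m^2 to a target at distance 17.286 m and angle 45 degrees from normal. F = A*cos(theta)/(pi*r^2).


cos(45 deg) = 0.70711
pi*r^2 = 938.73
F = 17.346 * 0.70711 / 938.73 = 0.013066

0.013066


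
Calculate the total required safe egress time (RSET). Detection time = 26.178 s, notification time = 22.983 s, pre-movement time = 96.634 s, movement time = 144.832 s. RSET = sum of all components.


Total = 26.178 + 22.983 + 96.634 + 144.832 = 290.627 s

290.627 s


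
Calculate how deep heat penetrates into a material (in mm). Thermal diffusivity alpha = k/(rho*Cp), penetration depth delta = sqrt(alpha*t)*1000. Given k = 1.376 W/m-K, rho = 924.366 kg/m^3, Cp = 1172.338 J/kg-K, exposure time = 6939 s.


alpha = 1.376 / (924.366 * 1172.338) = 1.2698e-06 m^2/s
alpha * t = 0.0088109
delta = sqrt(0.0088109) * 1000 = 93.866 mm

93.866 mm


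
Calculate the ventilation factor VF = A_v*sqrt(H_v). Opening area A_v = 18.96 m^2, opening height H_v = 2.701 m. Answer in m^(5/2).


sqrt(H_v) = 1.6435
VF = 18.96 * 1.6435 = 31.160 m^(5/2)

31.160 m^(5/2)


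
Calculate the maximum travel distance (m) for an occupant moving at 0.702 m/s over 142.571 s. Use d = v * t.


d = 0.702 * 142.571 = 100.08 m

100.08 m


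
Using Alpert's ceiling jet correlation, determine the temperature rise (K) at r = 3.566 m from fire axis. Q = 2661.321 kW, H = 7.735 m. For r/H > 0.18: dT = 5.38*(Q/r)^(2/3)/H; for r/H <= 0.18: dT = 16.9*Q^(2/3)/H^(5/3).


r/H = 3.566 / 7.735 = 0.46102
r/H > 0.18, so dT = 5.38*(Q/r)^(2/3)/H
Q/r = 746.30
(Q/r)^(2/3) = 82.277
dT = 5.38 * 82.277 / 7.735 = 57.227 K

57.227 K


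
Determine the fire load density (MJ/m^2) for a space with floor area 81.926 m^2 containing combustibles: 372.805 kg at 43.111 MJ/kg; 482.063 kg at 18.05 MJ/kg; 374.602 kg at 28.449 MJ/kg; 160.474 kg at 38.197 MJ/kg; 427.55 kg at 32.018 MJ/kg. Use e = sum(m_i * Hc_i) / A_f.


Total energy = 372.805*43.111 + 482.063*18.05 + 374.602*28.449 + 160.474*38.197 + 427.55*32.018
= 16072.00 + 8701.237 + 10657.05 + 6129.625 + 13689.30
= 55249.21 MJ
e = 55249.21 / 81.926 = 674.38 MJ/m^2

674.38 MJ/m^2


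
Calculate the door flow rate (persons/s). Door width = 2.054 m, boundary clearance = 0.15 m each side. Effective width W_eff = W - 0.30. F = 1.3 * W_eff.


W_eff = 2.054 - 0.30 = 1.754 m
F = 1.3 * 1.754 = 2.2802 persons/s

2.2802 persons/s


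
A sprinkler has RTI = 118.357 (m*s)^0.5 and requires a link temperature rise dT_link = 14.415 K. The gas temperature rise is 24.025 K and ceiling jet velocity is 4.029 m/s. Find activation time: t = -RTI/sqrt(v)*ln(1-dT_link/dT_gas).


dT_link/dT_gas = 0.6
ln(1 - 0.6) = -0.91629
t = -118.357 / sqrt(4.029) * -0.91629 = 54.029 s

54.029 s


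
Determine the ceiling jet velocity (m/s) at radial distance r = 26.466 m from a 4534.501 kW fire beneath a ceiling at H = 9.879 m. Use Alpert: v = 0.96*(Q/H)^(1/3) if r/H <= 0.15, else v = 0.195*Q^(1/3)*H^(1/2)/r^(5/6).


r/H = 26.466 / 9.879 = 2.6790
r/H > 0.15, so v = 0.195*Q^(1/3)*H^(1/2)/r^(5/6)
Q^(1/3) = 16.552
H^(1/2) = 3.1431
r^(5/6) = 15.331
v = 0.195 * 16.552 * 3.1431 / 15.331 = 0.66170 m/s

0.66170 m/s


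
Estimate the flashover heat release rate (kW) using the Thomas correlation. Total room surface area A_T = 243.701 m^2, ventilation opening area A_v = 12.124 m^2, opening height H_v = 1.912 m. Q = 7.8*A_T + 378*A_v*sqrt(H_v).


7.8*A_T = 1900.9
sqrt(H_v) = 1.3828
378*A_v*sqrt(H_v) = 6337.0
Q = 1900.9 + 6337.0 = 8237.8 kW

8237.8 kW


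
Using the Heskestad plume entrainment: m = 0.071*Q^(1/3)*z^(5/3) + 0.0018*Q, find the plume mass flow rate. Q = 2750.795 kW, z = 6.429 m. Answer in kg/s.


Q^(1/3) = 14.012
z^(5/3) = 22.228
First term = 0.071 * 14.012 * 22.228 = 22.113
Second term = 0.0018 * 2750.795 = 4.9514
m = 27.065 kg/s

27.065 kg/s


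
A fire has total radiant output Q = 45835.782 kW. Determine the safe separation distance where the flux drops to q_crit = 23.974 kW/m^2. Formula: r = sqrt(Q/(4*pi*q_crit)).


4*pi*q_crit = 301.27
Q/(4*pi*q_crit) = 152.14
r = sqrt(152.14) = 12.335 m

12.335 m


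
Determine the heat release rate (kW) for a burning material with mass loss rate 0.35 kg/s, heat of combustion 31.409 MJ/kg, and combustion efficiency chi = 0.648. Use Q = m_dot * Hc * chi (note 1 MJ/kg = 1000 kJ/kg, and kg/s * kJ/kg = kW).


Hc = 31.409 MJ/kg = 31.409 * 1000 kJ/kg = 31409 kJ/kg
Q = 0.35 kg/s * 31409 kJ/kg * 0.648 = 7123.6 kW

7123.6 kW


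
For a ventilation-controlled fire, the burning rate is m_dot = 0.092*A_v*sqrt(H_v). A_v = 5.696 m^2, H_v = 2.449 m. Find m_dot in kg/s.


sqrt(H_v) = 1.5649
m_dot = 0.092 * 5.696 * 1.5649 = 0.82007 kg/s

0.82007 kg/s


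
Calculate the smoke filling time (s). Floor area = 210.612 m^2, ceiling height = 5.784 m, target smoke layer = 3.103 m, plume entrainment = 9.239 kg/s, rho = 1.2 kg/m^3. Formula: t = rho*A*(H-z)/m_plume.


H - z = 2.681 m
t = 1.2 * 210.612 * 2.681 / 9.239 = 73.339 s

73.339 s


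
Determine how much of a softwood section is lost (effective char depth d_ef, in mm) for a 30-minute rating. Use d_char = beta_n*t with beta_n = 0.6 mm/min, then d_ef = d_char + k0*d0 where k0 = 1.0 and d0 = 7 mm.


d_char = 0.6 * 30 = 18 mm
d_ef = 18 + 1.0*7 = 25 mm

25 mm


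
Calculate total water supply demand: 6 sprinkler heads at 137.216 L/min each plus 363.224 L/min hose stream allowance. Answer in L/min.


Sprinkler demand = 6 * 137.216 = 823.296 L/min
Total = 823.296 + 363.224 = 1186.52 L/min

1186.52 L/min


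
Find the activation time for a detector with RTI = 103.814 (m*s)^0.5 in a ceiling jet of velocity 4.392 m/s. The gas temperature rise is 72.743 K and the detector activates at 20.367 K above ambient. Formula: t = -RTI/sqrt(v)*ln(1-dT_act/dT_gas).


dT_act/dT_gas = 0.27999
ln(1 - 0.27999) = -0.32848
t = -103.814 / sqrt(4.392) * -0.32848 = 16.272 s

16.272 s


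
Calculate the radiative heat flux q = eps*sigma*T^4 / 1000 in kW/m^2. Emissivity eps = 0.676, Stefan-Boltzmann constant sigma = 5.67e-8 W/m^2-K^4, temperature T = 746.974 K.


T^4 = 3.1133e+11
q = 0.676 * 5.67e-8 * 3.1133e+11 / 1000 = 11.933 kW/m^2

11.933 kW/m^2


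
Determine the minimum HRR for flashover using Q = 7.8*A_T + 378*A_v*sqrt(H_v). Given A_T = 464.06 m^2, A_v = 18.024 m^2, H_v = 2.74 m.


7.8*A_T = 3619.668
sqrt(H_v) = 1.6553
378*A_v*sqrt(H_v) = 11278
Q = 3619.668 + 11278 = 14897 kW

14897 kW


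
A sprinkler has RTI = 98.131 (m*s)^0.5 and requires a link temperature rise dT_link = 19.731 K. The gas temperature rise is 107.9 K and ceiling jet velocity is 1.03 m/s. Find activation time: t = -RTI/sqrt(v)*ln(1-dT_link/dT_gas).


dT_link/dT_gas = 0.18286
ln(1 - 0.18286) = -0.20195
t = -98.131 / sqrt(1.03) * -0.20195 = 19.527 s

19.527 s


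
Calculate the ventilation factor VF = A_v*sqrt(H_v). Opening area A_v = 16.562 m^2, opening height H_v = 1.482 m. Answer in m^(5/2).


sqrt(H_v) = 1.2174
VF = 16.562 * 1.2174 = 20.162 m^(5/2)

20.162 m^(5/2)


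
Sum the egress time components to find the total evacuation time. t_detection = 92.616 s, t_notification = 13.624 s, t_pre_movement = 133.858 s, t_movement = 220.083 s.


Total = 92.616 + 13.624 + 133.858 + 220.083 = 460.181 s

460.181 s


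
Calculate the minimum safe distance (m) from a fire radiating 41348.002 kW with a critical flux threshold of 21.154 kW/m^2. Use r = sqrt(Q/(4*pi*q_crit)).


4*pi*q_crit = 265.83
Q/(4*pi*q_crit) = 155.54
r = sqrt(155.54) = 12.472 m

12.472 m


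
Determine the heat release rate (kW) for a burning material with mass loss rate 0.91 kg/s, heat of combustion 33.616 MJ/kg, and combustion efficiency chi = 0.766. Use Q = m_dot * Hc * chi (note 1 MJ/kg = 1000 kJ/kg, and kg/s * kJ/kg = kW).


Hc = 33.616 MJ/kg = 33.616 * 1000 kJ/kg = 33616 kJ/kg
Q = 0.91 kg/s * 33616 kJ/kg * 0.766 = 23432 kW

23432 kW


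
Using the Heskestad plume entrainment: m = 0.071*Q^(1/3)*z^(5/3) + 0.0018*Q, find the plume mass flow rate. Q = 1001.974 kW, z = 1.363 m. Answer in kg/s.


Q^(1/3) = 10.007
z^(5/3) = 1.6756
First term = 0.071 * 10.007 * 1.6756 = 1.1904
Second term = 0.0018 * 1001.974 = 1.8036
m = 2.9940 kg/s

2.9940 kg/s


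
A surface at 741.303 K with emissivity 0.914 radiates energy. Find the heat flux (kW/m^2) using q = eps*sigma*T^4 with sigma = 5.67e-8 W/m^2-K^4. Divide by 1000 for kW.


T^4 = 3.0198e+11
q = 0.914 * 5.67e-8 * 3.0198e+11 / 1000 = 15.650 kW/m^2

15.650 kW/m^2


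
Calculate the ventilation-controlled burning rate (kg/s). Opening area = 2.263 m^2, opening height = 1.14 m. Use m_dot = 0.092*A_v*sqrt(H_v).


sqrt(H_v) = 1.0677
m_dot = 0.092 * 2.263 * 1.0677 = 0.22229 kg/s

0.22229 kg/s


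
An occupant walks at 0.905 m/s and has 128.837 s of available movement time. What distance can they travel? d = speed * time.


d = 0.905 * 128.837 = 116.60 m

116.60 m


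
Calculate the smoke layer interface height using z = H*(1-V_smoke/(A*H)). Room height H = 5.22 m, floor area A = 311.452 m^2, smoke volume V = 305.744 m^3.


V/(A*H) = 0.18806
1 - 0.18806 = 0.81194
z = 5.22 * 0.81194 = 4.2383 m

4.2383 m


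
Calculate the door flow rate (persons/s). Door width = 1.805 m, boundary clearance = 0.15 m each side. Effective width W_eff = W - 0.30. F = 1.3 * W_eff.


W_eff = 1.805 - 0.30 = 1.505 m
F = 1.3 * 1.505 = 1.9565 persons/s

1.9565 persons/s


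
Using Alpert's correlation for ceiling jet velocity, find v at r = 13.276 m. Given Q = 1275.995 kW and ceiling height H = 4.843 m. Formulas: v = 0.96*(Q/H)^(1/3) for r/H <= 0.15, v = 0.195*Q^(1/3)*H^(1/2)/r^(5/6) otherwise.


r/H = 13.276 / 4.843 = 2.7413
r/H > 0.15, so v = 0.195*Q^(1/3)*H^(1/2)/r^(5/6)
Q^(1/3) = 10.846
H^(1/2) = 2.2007
r^(5/6) = 8.6276
v = 0.195 * 10.846 * 2.2007 / 8.6276 = 0.53949 m/s

0.53949 m/s


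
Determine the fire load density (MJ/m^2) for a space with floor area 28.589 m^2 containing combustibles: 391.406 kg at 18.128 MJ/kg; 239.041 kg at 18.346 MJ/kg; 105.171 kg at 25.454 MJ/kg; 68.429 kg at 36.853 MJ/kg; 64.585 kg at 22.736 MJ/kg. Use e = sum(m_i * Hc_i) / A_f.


Total energy = 391.406*18.128 + 239.041*18.346 + 105.171*25.454 + 68.429*36.853 + 64.585*22.736
= 7095.408 + 4385.446 + 2677.023 + 2521.814 + 1468.405
= 18148.10 MJ
e = 18148.10 / 28.589 = 634.79 MJ/m^2

634.79 MJ/m^2


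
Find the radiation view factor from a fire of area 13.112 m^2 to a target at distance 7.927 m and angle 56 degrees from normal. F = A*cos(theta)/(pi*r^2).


cos(56 deg) = 0.55919
pi*r^2 = 197.41
F = 13.112 * 0.55919 / 197.41 = 0.037142

0.037142


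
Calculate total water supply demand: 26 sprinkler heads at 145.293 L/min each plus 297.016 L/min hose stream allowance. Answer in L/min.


Sprinkler demand = 26 * 145.293 = 3777.618 L/min
Total = 3777.618 + 297.016 = 4074.634 L/min

4074.634 L/min


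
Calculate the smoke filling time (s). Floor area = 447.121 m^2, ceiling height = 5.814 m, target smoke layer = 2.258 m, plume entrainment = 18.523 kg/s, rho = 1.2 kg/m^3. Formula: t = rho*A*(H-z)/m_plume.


H - z = 3.556 m
t = 1.2 * 447.121 * 3.556 / 18.523 = 103.00 s

103.00 s


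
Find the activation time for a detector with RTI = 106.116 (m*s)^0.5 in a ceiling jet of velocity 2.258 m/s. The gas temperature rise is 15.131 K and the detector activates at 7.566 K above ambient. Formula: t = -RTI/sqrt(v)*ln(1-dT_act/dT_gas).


dT_act/dT_gas = 0.50003
ln(1 - 0.50003) = -0.69321
t = -106.116 / sqrt(2.258) * -0.69321 = 48.954 s

48.954 s


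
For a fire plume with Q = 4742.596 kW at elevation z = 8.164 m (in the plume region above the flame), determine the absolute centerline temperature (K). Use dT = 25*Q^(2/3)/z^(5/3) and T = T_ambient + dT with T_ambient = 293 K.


Q^(2/3) = 282.28
z^(5/3) = 33.101
dT = 25 * 282.28 / 33.101 = 213.20 K
T = 293 + 213.20 = 506.20 K

506.20 K


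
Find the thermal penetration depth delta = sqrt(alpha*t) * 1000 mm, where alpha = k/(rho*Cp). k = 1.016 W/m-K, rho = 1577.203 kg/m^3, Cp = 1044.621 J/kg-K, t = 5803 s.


alpha = 1.016 / (1577.203 * 1044.621) = 6.1666e-07 m^2/s
alpha * t = 0.0035785
delta = sqrt(0.0035785) * 1000 = 59.820 mm

59.820 mm


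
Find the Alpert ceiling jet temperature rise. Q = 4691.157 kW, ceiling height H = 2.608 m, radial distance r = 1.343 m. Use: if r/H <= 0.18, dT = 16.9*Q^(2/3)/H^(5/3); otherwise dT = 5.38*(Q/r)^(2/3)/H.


r/H = 1.343 / 2.608 = 0.51495
r/H > 0.18, so dT = 5.38*(Q/r)^(2/3)/H
Q/r = 3493.0
(Q/r)^(2/3) = 230.22
dT = 5.38 * 230.22 / 2.608 = 474.91 K

474.91 K


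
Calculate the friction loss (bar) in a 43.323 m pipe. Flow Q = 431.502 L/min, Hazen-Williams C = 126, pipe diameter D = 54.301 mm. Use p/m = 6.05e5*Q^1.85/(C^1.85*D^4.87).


Q^1.85 = 74941
C^1.85 = 7685.7
D^4.87 = 2.8088e+08
p/m = 0.021003 bar/m
p_total = 0.021003 * 43.323 = 0.90990 bar

0.90990 bar
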